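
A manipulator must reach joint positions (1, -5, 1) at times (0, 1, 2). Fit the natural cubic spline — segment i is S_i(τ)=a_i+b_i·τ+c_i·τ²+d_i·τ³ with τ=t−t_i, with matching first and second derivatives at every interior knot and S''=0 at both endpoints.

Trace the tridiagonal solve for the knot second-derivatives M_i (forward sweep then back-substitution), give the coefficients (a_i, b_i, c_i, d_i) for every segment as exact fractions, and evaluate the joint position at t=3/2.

Δ: Δ0=-6, Δ1=6
row 1: diag=4, rhs=72; c'=1/4, d'=18
back: M1=18
M: M0=0, M1=18, M2=0
seg 0: a=1, c=M0/2=0, d=(M1−M0)/(6·1)=3, b=Δ0−h0·(2M0+M1)/6=-9
seg 1: a=-5, c=M1/2=9, d=(M2−M1)/(6·1)=-3, b=Δ1−h1·(2M1+M2)/6=0
t_q=3/2 → seg 1, τ=1/2; S=-5+0·τ+9·τ²+-3·τ³=-25/8

  seg 0: a=1 b=-9 c=0 d=3
  seg 1: a=-5 b=0 c=9 d=-3
S(3/2) = -25/8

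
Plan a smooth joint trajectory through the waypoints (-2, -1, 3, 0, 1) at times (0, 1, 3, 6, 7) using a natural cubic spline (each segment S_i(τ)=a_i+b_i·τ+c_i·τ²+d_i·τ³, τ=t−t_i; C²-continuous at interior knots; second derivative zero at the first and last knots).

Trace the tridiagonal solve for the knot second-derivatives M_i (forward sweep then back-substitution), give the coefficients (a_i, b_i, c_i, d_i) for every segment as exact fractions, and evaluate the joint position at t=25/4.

Δ: Δ0=1, Δ1=2, Δ2=-1, Δ3=1
row 1: diag=6, rhs=6; c'=1/3, d'=1
row 2: denom=10−2·1/3=28/3; d'=(-18−2·1)/(28/3)=-15/7
row 3: denom=8−3·9/28=197/28; d'=(12−3·-15/7)/(197/28)=516/197
back: M3=516/197
back: M2=-15/7−9/28·516/197=-588/197
back: M1=1−1/3·-588/197=393/197
M: M0=0, M1=393/197, M2=-588/197, M3=516/197, M4=0
seg 0: a=-2, c=M0/2=0, d=(M1−M0)/(6·1)=131/394, b=Δ0−h0·(2M0+M1)/6=263/394
seg 1: a=-1, c=M1/2=393/394, d=(M2−M1)/(6·2)=-327/788, b=Δ1−h1·(2M1+M2)/6=328/197
seg 2: a=3, c=M2/2=-294/197, d=(M3−M2)/(6·3)=184/591, b=Δ2−h2·(2M2+M3)/6=133/197
seg 3: a=0, c=M3/2=258/197, d=(M4−M3)/(6·1)=-86/197, b=Δ3−h3·(2M3+M4)/6=25/197
t_q=25/4 → seg 3, τ=1/4; S=0+25/197·τ+258/197·τ²+-86/197·τ³=673/6304

  seg 0: a=-2 b=263/394 c=0 d=131/394
  seg 1: a=-1 b=328/197 c=393/394 d=-327/788
  seg 2: a=3 b=133/197 c=-294/197 d=184/591
  seg 3: a=0 b=25/197 c=258/197 d=-86/197
S(25/4) = 673/6304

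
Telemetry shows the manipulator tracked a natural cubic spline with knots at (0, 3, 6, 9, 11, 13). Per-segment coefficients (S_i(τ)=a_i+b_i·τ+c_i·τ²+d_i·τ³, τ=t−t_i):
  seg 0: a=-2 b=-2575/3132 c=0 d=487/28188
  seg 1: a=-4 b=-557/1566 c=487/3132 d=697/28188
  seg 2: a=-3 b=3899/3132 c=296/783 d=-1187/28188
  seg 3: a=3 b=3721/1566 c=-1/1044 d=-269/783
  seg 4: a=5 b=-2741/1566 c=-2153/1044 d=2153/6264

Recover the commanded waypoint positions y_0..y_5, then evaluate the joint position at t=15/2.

y_0 = S_0(0) = a_0 = -2
y_1 = S_1(0) = a_1 = -4
y_2 = S_2(0) = a_2 = -3
y_3 = S_3(0) = a_3 = 3
y_4 = S_4(0) = a_4 = 5
y_5 = S_4(2) = -4
t_q=15/2 is in segment 2 (τ=3/2); S_2(τ)=-1181/2784

y_0=-2 y_1=-4 y_2=-3 y_3=3 y_4=5 y_5=-4
S(15/2) = -1181/2784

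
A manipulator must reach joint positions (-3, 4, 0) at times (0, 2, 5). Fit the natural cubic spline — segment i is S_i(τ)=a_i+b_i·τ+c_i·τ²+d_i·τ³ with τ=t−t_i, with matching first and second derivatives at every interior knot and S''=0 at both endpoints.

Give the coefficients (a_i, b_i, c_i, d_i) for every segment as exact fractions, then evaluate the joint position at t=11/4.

Δ: Δ0=7/2, Δ1=-4/3
row 1: diag=10, rhs=-29; c'=3/10, d'=-29/10
back: M1=-29/10
M: M0=0, M1=-29/10, M2=0
seg 0: a=-3, c=M0/2=0, d=(M1−M0)/(6·2)=-29/120, b=Δ0−h0·(2M0+M1)/6=67/15
seg 1: a=4, c=M1/2=-29/20, d=(M2−M1)/(6·3)=29/180, b=Δ1−h1·(2M1+M2)/6=47/30
t_q=11/4 → seg 1, τ=3/4; S=4+47/30·τ+-29/20·τ²+29/180·τ³=5667/1280

  seg 0: a=-3 b=67/15 c=0 d=-29/120
  seg 1: a=4 b=47/30 c=-29/20 d=29/180
S(11/4) = 5667/1280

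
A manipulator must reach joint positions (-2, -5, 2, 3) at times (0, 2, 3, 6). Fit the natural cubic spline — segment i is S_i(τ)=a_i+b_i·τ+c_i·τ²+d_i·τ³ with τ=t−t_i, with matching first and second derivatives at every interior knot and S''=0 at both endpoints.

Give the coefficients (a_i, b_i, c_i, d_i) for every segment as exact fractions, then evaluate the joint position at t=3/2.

  seg 0: a=-2 b=-1319/282 c=0 d=112/141
  seg 1: a=-5 b=1369/282 c=224/47 d=-739/282
  seg 2: a=2 b=920/141 c=-291/94 d=97/282
S(3/2) = -1191/188

Δ: Δ0=-3/2, Δ1=7, Δ2=1/3
row 1: diag=6, rhs=51; c'=1/6, d'=17/2
row 2: denom=8−1·1/6=47/6; d'=(-40−1·17/2)/(47/6)=-291/47
back: M2=-291/47
back: M1=17/2−1/6·-291/47=448/47
M: M0=0, M1=448/47, M2=-291/47, M3=0
seg 0: a=-2, c=M0/2=0, d=(M1−M0)/(6·2)=112/141, b=Δ0−h0·(2M0+M1)/6=-1319/282
seg 1: a=-5, c=M1/2=224/47, d=(M2−M1)/(6·1)=-739/282, b=Δ1−h1·(2M1+M2)/6=1369/282
seg 2: a=2, c=M2/2=-291/94, d=(M3−M2)/(6·3)=97/282, b=Δ2−h2·(2M2+M3)/6=920/141
t_q=3/2 → seg 0, τ=3/2; S=-2+-1319/282·τ+0·τ²+112/141·τ³=-1191/188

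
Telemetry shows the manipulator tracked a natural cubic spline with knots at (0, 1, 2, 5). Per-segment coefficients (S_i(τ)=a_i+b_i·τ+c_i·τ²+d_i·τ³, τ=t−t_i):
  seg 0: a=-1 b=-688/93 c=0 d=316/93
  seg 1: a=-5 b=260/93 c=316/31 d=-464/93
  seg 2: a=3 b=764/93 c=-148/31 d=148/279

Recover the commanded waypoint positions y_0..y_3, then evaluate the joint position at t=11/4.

y_0 = S_0(0) = a_0 = -1
y_1 = S_1(0) = a_1 = -5
y_2 = S_2(0) = a_2 = 3
y_3 = S_2(3) = -1
t_q=11/4 is in segment 2 (τ=3/4); S_2(τ)=3323/496

y_0=-1 y_1=-5 y_2=3 y_3=-1
S(11/4) = 3323/496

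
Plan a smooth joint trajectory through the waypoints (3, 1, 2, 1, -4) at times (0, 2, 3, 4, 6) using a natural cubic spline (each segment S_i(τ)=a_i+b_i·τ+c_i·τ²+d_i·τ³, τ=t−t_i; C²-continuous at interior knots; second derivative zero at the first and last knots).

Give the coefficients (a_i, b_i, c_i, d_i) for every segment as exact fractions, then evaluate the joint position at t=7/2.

Δ: Δ0=-1, Δ1=1, Δ2=-1, Δ3=-5/2
row 1: diag=6, rhs=12; c'=1/6, d'=2
row 2: denom=4−1·1/6=23/6; d'=(-12−1·2)/(23/6)=-84/23
row 3: denom=6−1·6/23=132/23; d'=(-9−1·-84/23)/(132/23)=-41/44
back: M3=-41/44
back: M2=-84/23−6/23·-41/44=-75/22
back: M1=2−1/6·-75/22=113/44
M: M0=0, M1=113/44, M2=-75/22, M3=-41/44, M4=0
seg 0: a=3, c=M0/2=0, d=(M1−M0)/(6·2)=113/528, b=Δ0−h0·(2M0+M1)/6=-245/132
seg 1: a=1, c=M1/2=113/88, d=(M2−M1)/(6·1)=-263/264, b=Δ1−h1·(2M1+M2)/6=47/66
seg 2: a=2, c=M2/2=-75/44, d=(M3−M2)/(6·1)=109/264, b=Δ2−h2·(2M2+M3)/6=7/24
seg 3: a=1, c=M3/2=-41/88, d=(M4−M3)/(6·2)=41/528, b=Δ3−h3·(2M3+M4)/6=-62/33
t_q=7/2 → seg 2, τ=1/2; S=2+7/24·τ+-75/44·τ²+109/264·τ³=1247/704

  seg 0: a=3 b=-245/132 c=0 d=113/528
  seg 1: a=1 b=47/66 c=113/88 d=-263/264
  seg 2: a=2 b=7/24 c=-75/44 d=109/264
  seg 3: a=1 b=-62/33 c=-41/88 d=41/528
S(7/2) = 1247/704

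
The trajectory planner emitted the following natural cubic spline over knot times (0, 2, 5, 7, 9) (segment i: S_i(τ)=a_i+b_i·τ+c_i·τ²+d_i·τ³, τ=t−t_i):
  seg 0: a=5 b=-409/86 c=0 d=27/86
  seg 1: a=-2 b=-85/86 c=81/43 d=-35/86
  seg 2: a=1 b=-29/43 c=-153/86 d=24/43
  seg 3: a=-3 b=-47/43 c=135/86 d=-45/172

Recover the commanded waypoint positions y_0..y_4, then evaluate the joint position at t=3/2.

y_0 = S_0(0) = a_0 = 5
y_1 = S_1(0) = a_1 = -2
y_2 = S_2(0) = a_2 = 1
y_3 = S_3(0) = a_3 = -3
y_4 = S_3(2) = -1
t_q=3/2 is in segment 0 (τ=3/2); S_0(τ)=-739/688

y_0=5 y_1=-2 y_2=1 y_3=-3 y_4=-1
S(3/2) = -739/688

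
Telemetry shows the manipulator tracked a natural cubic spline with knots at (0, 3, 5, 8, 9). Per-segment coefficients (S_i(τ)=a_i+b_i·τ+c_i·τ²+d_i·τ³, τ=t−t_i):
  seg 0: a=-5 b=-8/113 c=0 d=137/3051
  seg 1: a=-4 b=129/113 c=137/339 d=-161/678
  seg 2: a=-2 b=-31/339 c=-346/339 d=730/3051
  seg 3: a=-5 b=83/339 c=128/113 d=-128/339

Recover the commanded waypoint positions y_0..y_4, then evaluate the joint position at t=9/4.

y_0 = S_0(0) = a_0 = -5
y_1 = S_1(0) = a_1 = -4
y_2 = S_2(0) = a_2 = -2
y_3 = S_3(0) = a_3 = -5
y_4 = S_3(1) = -4
t_q=9/4 is in segment 0 (τ=9/4); S_0(τ)=-33613/7232

y_0=-5 y_1=-4 y_2=-2 y_3=-5 y_4=-4
S(9/4) = -33613/7232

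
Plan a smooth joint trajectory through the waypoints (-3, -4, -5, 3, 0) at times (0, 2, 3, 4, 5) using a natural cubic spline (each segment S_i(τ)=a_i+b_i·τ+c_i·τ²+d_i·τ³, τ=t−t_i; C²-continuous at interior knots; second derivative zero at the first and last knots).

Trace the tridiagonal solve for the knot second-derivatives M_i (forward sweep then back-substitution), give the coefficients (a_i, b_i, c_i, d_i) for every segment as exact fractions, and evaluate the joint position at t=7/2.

Δ: Δ0=-1/2, Δ1=-1, Δ2=8, Δ3=-3
row 1: diag=6, rhs=-3; c'=1/6, d'=-1/2
row 2: denom=4−1·1/6=23/6; d'=(54−1·-1/2)/(23/6)=327/23
row 3: denom=4−1·6/23=86/23; d'=(-66−1·327/23)/(86/23)=-1845/86
back: M3=-1845/86
back: M2=327/23−6/23·-1845/86=852/43
back: M1=-1/2−1/6·852/43=-327/86
M: M0=0, M1=-327/86, M2=852/43, M3=-1845/86, M4=0
seg 0: a=-3, c=M0/2=0, d=(M1−M0)/(6·2)=-109/344, b=Δ0−h0·(2M0+M1)/6=33/43
seg 1: a=-4, c=M1/2=-327/172, d=(M2−M1)/(6·1)=677/172, b=Δ1−h1·(2M1+M2)/6=-261/86
seg 2: a=-5, c=M2/2=426/43, d=(M3−M2)/(6·1)=-1183/172, b=Δ2−h2·(2M2+M3)/6=855/172
seg 3: a=3, c=M3/2=-1845/172, d=(M4−M3)/(6·1)=615/172, b=Δ3−h3·(2M3+M4)/6=357/86
t_q=7/2 → seg 2, τ=1/2; S=-5+855/172·τ+426/43·τ²+-1183/172·τ³=-1235/1376

  seg 0: a=-3 b=33/43 c=0 d=-109/344
  seg 1: a=-4 b=-261/86 c=-327/172 d=677/172
  seg 2: a=-5 b=855/172 c=426/43 d=-1183/172
  seg 3: a=3 b=357/86 c=-1845/172 d=615/172
S(7/2) = -1235/1376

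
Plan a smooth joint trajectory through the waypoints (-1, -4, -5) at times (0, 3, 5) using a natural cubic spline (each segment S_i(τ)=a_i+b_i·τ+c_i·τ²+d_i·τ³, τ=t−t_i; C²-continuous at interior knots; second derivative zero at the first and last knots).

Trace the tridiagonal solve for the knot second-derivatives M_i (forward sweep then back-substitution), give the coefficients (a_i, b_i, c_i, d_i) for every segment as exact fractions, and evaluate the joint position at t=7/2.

  seg 0: a=-1 b=-23/20 c=0 d=1/60
  seg 1: a=-4 b=-7/10 c=3/20 d=-1/40
S(7/2) = -1381/320

Δ: Δ0=-1, Δ1=-1/2
row 1: diag=10, rhs=3; c'=1/5, d'=3/10
back: M1=3/10
M: M0=0, M1=3/10, M2=0
seg 0: a=-1, c=M0/2=0, d=(M1−M0)/(6·3)=1/60, b=Δ0−h0·(2M0+M1)/6=-23/20
seg 1: a=-4, c=M1/2=3/20, d=(M2−M1)/(6·2)=-1/40, b=Δ1−h1·(2M1+M2)/6=-7/10
t_q=7/2 → seg 1, τ=1/2; S=-4+-7/10·τ+3/20·τ²+-1/40·τ³=-1381/320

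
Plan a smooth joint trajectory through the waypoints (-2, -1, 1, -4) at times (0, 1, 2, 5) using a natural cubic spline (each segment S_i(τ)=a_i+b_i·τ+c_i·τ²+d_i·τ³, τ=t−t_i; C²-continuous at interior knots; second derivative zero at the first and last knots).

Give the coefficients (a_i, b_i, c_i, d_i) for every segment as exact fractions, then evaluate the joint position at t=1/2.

  seg 0: a=-2 b=58/93 c=0 d=35/93
  seg 1: a=-1 b=163/93 c=35/31 d=-82/93
  seg 2: a=1 b=127/93 c=-47/31 d=47/279
S(1/2) = -407/248

Δ: Δ0=1, Δ1=2, Δ2=-5/3
row 1: diag=4, rhs=6; c'=1/4, d'=3/2
row 2: denom=8−1·1/4=31/4; d'=(-22−1·3/2)/(31/4)=-94/31
back: M2=-94/31
back: M1=3/2−1/4·-94/31=70/31
M: M0=0, M1=70/31, M2=-94/31, M3=0
seg 0: a=-2, c=M0/2=0, d=(M1−M0)/(6·1)=35/93, b=Δ0−h0·(2M0+M1)/6=58/93
seg 1: a=-1, c=M1/2=35/31, d=(M2−M1)/(6·1)=-82/93, b=Δ1−h1·(2M1+M2)/6=163/93
seg 2: a=1, c=M2/2=-47/31, d=(M3−M2)/(6·3)=47/279, b=Δ2−h2·(2M2+M3)/6=127/93
t_q=1/2 → seg 0, τ=1/2; S=-2+58/93·τ+0·τ²+35/93·τ³=-407/248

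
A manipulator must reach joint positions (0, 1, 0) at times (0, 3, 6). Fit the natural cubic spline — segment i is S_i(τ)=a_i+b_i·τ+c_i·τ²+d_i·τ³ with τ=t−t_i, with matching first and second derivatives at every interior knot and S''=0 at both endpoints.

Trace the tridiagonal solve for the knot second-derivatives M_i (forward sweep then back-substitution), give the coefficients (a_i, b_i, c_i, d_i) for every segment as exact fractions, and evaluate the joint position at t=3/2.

Δ: Δ0=1/3, Δ1=-1/3
row 1: diag=12, rhs=-4; c'=1/4, d'=-1/3
back: M1=-1/3
M: M0=0, M1=-1/3, M2=0
seg 0: a=0, c=M0/2=0, d=(M1−M0)/(6·3)=-1/54, b=Δ0−h0·(2M0+M1)/6=1/2
seg 1: a=1, c=M1/2=-1/6, d=(M2−M1)/(6·3)=1/54, b=Δ1−h1·(2M1+M2)/6=0
t_q=3/2 → seg 0, τ=3/2; S=0+1/2·τ+0·τ²+-1/54·τ³=11/16

  seg 0: a=0 b=1/2 c=0 d=-1/54
  seg 1: a=1 b=0 c=-1/6 d=1/54
S(3/2) = 11/16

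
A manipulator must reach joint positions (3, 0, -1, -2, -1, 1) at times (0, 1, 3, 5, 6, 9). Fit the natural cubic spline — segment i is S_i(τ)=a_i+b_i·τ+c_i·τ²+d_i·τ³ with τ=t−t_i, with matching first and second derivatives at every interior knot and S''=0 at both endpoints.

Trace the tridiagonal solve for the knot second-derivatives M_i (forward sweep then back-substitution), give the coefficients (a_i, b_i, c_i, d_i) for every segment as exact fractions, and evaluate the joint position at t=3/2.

Δ: Δ0=-3, Δ1=-1/2, Δ2=-1/2, Δ3=1, Δ4=2/3
row 1: diag=6, rhs=15; c'=1/3, d'=5/2
row 2: denom=8−2·1/3=22/3; d'=(0−2·5/2)/(22/3)=-15/22
row 3: denom=6−2·3/11=60/11; d'=(9−2·-15/22)/(60/11)=19/10
row 4: denom=8−1·11/60=469/60; d'=(-2−1·19/10)/(469/60)=-234/469
back: M4=-234/469
back: M3=19/10−11/60·-234/469=934/469
back: M2=-15/22−3/11·934/469=-1149/938
back: M1=5/2−1/3·-1149/938=1364/469
M: M0=0, M1=1364/469, M2=-1149/938, M3=934/469, M4=-234/469, M5=0
seg 0: a=3, c=M0/2=0, d=(M1−M0)/(6·1)=682/1407, b=Δ0−h0·(2M0+M1)/6=-4903/1407
seg 1: a=0, c=M1/2=682/469, d=(M2−M1)/(6·2)=-3877/11256, b=Δ1−h1·(2M1+M2)/6=-2857/1407
seg 2: a=-1, c=M2/2=-1149/1876, d=(M3−M2)/(6·2)=431/1608, b=Δ2−h2·(2M2+M3)/6=-977/2814
seg 3: a=-2, c=M3/2=467/469, d=(M4−M3)/(6·1)=-584/1407, b=Δ3−h3·(2M3+M4)/6=590/1407
seg 4: a=-1, c=M4/2=-117/469, d=(M5−M4)/(6·3)=13/469, b=Δ4−h4·(2M4+M5)/6=1640/1407
t_q=3/2 → seg 1, τ=1/2; S=0+-2857/1407·τ+682/469·τ²+-3877/11256·τ³=-20855/30016

  seg 0: a=3 b=-4903/1407 c=0 d=682/1407
  seg 1: a=0 b=-2857/1407 c=682/469 d=-3877/11256
  seg 2: a=-1 b=-977/2814 c=-1149/1876 d=431/1608
  seg 3: a=-2 b=590/1407 c=467/469 d=-584/1407
  seg 4: a=-1 b=1640/1407 c=-117/469 d=13/469
S(3/2) = -20855/30016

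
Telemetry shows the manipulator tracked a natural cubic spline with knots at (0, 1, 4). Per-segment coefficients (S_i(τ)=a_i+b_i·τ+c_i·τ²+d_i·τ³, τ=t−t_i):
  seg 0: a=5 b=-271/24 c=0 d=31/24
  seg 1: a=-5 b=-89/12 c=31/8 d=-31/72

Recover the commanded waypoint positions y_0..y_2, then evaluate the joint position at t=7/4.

y_0 = S_0(0) = a_0 = 5
y_1 = S_1(0) = a_1 = -5
y_2 = S_1(3) = -4
t_q=7/4 is in segment 1 (τ=3/4); S_1(τ)=-4385/512

y_0=5 y_1=-5 y_2=-4
S(7/4) = -4385/512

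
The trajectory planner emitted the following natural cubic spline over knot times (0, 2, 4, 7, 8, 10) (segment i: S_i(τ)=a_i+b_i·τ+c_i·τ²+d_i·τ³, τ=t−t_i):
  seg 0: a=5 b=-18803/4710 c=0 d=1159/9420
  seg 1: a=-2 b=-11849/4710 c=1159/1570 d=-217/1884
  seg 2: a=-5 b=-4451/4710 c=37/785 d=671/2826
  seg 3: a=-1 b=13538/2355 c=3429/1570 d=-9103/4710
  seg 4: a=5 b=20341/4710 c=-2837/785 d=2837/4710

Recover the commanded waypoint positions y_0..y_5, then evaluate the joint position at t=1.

y_0=5 y_1=-2 y_2=-5 y_3=-1 y_4=5 y_5=4
S(1) = 3551/3140

y_0 = S_0(0) = a_0 = 5
y_1 = S_1(0) = a_1 = -2
y_2 = S_2(0) = a_2 = -5
y_3 = S_3(0) = a_3 = -1
y_4 = S_4(0) = a_4 = 5
y_5 = S_4(2) = 4
t_q=1 is in segment 0 (τ=1); S_0(τ)=3551/3140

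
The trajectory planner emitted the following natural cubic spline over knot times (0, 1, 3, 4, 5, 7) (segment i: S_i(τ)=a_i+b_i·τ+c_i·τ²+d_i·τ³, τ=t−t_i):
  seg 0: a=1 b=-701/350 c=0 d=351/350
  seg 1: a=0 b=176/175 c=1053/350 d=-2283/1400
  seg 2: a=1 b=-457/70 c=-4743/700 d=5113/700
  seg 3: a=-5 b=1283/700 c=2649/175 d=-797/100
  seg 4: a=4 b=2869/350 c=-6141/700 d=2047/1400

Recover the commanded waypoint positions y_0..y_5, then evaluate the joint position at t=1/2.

y_0 = S_0(0) = a_0 = 1
y_1 = S_1(0) = a_1 = 0
y_2 = S_2(0) = a_2 = 1
y_3 = S_3(0) = a_3 = -5
y_4 = S_4(0) = a_4 = 4
y_5 = S_4(2) = -3
t_q=1/2 is in segment 0 (τ=1/2); S_0(τ)=347/2800

y_0=1 y_1=0 y_2=1 y_3=-5 y_4=4 y_5=-3
S(1/2) = 347/2800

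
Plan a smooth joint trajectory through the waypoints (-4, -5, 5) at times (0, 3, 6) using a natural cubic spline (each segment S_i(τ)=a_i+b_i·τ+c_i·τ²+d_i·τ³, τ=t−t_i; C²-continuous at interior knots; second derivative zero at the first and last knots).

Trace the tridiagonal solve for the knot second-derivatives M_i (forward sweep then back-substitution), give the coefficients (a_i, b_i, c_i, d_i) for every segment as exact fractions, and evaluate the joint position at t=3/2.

  seg 0: a=-4 b=-5/4 c=0 d=11/108
  seg 1: a=-5 b=3/2 c=11/12 d=-11/108
S(3/2) = -177/32

Δ: Δ0=-1/3, Δ1=10/3
row 1: diag=12, rhs=22; c'=1/4, d'=11/6
back: M1=11/6
M: M0=0, M1=11/6, M2=0
seg 0: a=-4, c=M0/2=0, d=(M1−M0)/(6·3)=11/108, b=Δ0−h0·(2M0+M1)/6=-5/4
seg 1: a=-5, c=M1/2=11/12, d=(M2−M1)/(6·3)=-11/108, b=Δ1−h1·(2M1+M2)/6=3/2
t_q=3/2 → seg 0, τ=3/2; S=-4+-5/4·τ+0·τ²+11/108·τ³=-177/32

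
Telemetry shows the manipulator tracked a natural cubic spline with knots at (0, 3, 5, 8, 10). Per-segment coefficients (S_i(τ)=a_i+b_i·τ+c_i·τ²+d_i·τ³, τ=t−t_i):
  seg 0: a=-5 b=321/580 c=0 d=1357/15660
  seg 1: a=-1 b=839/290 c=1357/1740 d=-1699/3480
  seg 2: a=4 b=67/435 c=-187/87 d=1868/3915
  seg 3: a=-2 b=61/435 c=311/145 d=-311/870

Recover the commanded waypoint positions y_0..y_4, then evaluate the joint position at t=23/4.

y_0 = S_0(0) = a_0 = -5
y_1 = S_1(0) = a_1 = -1
y_2 = S_2(0) = a_2 = 4
y_3 = S_3(0) = a_3 = -2
y_4 = S_3(2) = 4
t_q=23/4 is in segment 2 (τ=3/4); S_2(τ)=721/232

y_0=-5 y_1=-1 y_2=4 y_3=-2 y_4=4
S(23/4) = 721/232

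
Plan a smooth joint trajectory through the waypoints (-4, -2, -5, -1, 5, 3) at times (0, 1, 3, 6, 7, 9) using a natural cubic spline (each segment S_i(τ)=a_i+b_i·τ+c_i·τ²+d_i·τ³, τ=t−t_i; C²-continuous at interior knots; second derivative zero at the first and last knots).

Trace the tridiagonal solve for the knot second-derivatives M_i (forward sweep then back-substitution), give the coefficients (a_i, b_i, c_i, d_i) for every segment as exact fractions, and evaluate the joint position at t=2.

Δ: Δ0=2, Δ1=-3/2, Δ2=4/3, Δ3=6, Δ4=-1
row 1: diag=6, rhs=-21; c'=1/3, d'=-7/2
row 2: denom=10−2·1/3=28/3; d'=(17−2·-7/2)/(28/3)=18/7
row 3: denom=8−3·9/28=197/28; d'=(28−3·18/7)/(197/28)=568/197
row 4: denom=6−1·28/197=1154/197; d'=(-42−1·568/197)/(1154/197)=-4421/577
back: M4=-4421/577
back: M3=568/197−28/197·-4421/577=2292/577
back: M2=18/7−9/28·2292/577=747/577
back: M1=-7/2−1/3·747/577=-4537/1154
M: M0=0, M1=-4537/1154, M2=747/577, M3=2292/577, M4=-4421/577, M5=0
seg 0: a=-4, c=M0/2=0, d=(M1−M0)/(6·1)=-4537/6924, b=Δ0−h0·(2M0+M1)/6=18385/6924
seg 1: a=-2, c=M1/2=-4537/2308, d=(M2−M1)/(6·2)=6031/13848, b=Δ1−h1·(2M1+M2)/6=2387/3462
seg 2: a=-5, c=M2/2=747/1154, d=(M3−M2)/(6·3)=515/3462, b=Δ2−h2·(2M2+M3)/6=-3371/1731
seg 3: a=-1, c=M3/2=1146/577, d=(M4−M3)/(6·1)=-6713/3462, b=Δ3−h3·(2M3+M4)/6=20609/3462
seg 4: a=5, c=M4/2=-4421/1154, d=(M5−M4)/(6·2)=4421/6924, b=Δ4−h4·(2M4+M5)/6=7111/1731
t_q=2 → seg 1, τ=1; S=-2+2387/3462·τ+-4537/2308·τ²+6031/13848·τ³=-13113/4616

  seg 0: a=-4 b=18385/6924 c=0 d=-4537/6924
  seg 1: a=-2 b=2387/3462 c=-4537/2308 d=6031/13848
  seg 2: a=-5 b=-3371/1731 c=747/1154 d=515/3462
  seg 3: a=-1 b=20609/3462 c=1146/577 d=-6713/3462
  seg 4: a=5 b=7111/1731 c=-4421/1154 d=4421/6924
S(2) = -13113/4616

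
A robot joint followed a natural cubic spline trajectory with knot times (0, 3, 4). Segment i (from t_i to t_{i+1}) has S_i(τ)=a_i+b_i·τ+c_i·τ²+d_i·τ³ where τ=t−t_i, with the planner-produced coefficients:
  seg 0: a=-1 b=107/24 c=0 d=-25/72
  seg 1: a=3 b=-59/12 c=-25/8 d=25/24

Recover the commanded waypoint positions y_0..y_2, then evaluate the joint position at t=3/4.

y_0 = S_0(0) = a_0 = -1
y_1 = S_1(0) = a_1 = 3
y_2 = S_1(1) = -4
t_q=3/4 is in segment 0 (τ=3/4); S_0(τ)=1125/512

y_0=-1 y_1=3 y_2=-4
S(3/4) = 1125/512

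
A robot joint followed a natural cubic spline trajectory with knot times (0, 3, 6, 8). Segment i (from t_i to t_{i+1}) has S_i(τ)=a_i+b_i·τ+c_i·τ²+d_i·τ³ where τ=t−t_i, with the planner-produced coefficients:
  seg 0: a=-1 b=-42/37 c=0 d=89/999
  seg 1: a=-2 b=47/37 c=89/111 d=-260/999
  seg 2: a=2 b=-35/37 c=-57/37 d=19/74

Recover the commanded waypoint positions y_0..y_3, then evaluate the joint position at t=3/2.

y_0 = S_0(0) = a_0 = -1
y_1 = S_1(0) = a_1 = -2
y_2 = S_2(0) = a_2 = 2
y_3 = S_2(2) = -4
t_q=3/2 is in segment 0 (τ=3/2); S_0(τ)=-711/296

y_0=-1 y_1=-2 y_2=2 y_3=-4
S(3/2) = -711/296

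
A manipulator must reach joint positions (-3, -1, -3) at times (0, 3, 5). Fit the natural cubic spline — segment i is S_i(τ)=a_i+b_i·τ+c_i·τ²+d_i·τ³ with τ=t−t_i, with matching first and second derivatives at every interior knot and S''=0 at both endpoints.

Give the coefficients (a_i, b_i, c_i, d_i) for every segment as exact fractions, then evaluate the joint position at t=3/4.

Δ: Δ0=2/3, Δ1=-1
row 1: diag=10, rhs=-10; c'=1/5, d'=-1
back: M1=-1
M: M0=0, M1=-1, M2=0
seg 0: a=-3, c=M0/2=0, d=(M1−M0)/(6·3)=-1/18, b=Δ0−h0·(2M0+M1)/6=7/6
seg 1: a=-1, c=M1/2=-1/2, d=(M2−M1)/(6·2)=1/12, b=Δ1−h1·(2M1+M2)/6=-1/3
t_q=3/4 → seg 0, τ=3/4; S=-3+7/6·τ+0·τ²+-1/18·τ³=-275/128

  seg 0: a=-3 b=7/6 c=0 d=-1/18
  seg 1: a=-1 b=-1/3 c=-1/2 d=1/12
S(3/4) = -275/128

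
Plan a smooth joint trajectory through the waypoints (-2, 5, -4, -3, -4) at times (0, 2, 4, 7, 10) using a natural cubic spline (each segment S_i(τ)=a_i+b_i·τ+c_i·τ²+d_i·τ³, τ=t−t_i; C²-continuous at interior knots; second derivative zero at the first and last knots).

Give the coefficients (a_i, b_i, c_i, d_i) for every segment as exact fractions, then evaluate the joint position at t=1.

  seg 0: a=-2 b=59/10 c=0 d=-3/5
  seg 1: a=5 b=-13/10 c=-18/5 d=1
  seg 2: a=-4 b=-37/10 c=12/5 d=-19/54
  seg 3: a=-3 b=6/5 c=-23/30 d=23/270
S(1) = 33/10

Δ: Δ0=7/2, Δ1=-9/2, Δ2=1/3, Δ3=-1/3
row 1: diag=8, rhs=-48; c'=1/4, d'=-6
row 2: denom=10−2·1/4=19/2; d'=(29−2·-6)/(19/2)=82/19
row 3: denom=12−3·6/19=210/19; d'=(-4−3·82/19)/(210/19)=-23/15
back: M3=-23/15
back: M2=82/19−6/19·-23/15=24/5
back: M1=-6−1/4·24/5=-36/5
M: M0=0, M1=-36/5, M2=24/5, M3=-23/15, M4=0
seg 0: a=-2, c=M0/2=0, d=(M1−M0)/(6·2)=-3/5, b=Δ0−h0·(2M0+M1)/6=59/10
seg 1: a=5, c=M1/2=-18/5, d=(M2−M1)/(6·2)=1, b=Δ1−h1·(2M1+M2)/6=-13/10
seg 2: a=-4, c=M2/2=12/5, d=(M3−M2)/(6·3)=-19/54, b=Δ2−h2·(2M2+M3)/6=-37/10
seg 3: a=-3, c=M3/2=-23/30, d=(M4−M3)/(6·3)=23/270, b=Δ3−h3·(2M3+M4)/6=6/5
t_q=1 → seg 0, τ=1; S=-2+59/10·τ+0·τ²+-3/5·τ³=33/10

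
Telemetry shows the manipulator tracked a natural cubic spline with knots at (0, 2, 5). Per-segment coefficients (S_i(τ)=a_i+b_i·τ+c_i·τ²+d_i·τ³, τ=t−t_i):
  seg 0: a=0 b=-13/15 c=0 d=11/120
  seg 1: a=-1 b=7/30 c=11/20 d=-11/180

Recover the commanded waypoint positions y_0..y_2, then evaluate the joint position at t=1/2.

y_0=0 y_1=-1 y_2=3
S(1/2) = -27/64

y_0 = S_0(0) = a_0 = 0
y_1 = S_1(0) = a_1 = -1
y_2 = S_1(3) = 3
t_q=1/2 is in segment 0 (τ=1/2); S_0(τ)=-27/64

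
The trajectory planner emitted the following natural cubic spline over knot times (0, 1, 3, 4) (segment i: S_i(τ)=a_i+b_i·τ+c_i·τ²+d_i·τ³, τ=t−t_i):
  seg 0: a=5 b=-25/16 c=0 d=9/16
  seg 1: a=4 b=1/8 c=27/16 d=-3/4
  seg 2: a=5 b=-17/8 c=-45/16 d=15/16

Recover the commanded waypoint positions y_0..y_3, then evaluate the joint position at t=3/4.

y_0 = S_0(0) = a_0 = 5
y_1 = S_1(0) = a_1 = 4
y_2 = S_2(0) = a_2 = 5
y_3 = S_2(1) = 1
t_q=3/4 is in segment 0 (τ=3/4); S_0(τ)=4163/1024

y_0=5 y_1=4 y_2=5 y_3=1
S(3/4) = 4163/1024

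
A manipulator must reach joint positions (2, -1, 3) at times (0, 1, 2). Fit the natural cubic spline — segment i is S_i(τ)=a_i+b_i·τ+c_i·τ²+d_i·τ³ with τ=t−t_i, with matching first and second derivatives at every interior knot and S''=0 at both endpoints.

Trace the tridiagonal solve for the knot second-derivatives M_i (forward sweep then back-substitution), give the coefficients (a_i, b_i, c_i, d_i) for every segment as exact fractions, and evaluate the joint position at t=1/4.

Δ: Δ0=-3, Δ1=4
row 1: diag=4, rhs=42; c'=1/4, d'=21/2
back: M1=21/2
M: M0=0, M1=21/2, M2=0
seg 0: a=2, c=M0/2=0, d=(M1−M0)/(6·1)=7/4, b=Δ0−h0·(2M0+M1)/6=-19/4
seg 1: a=-1, c=M1/2=21/4, d=(M2−M1)/(6·1)=-7/4, b=Δ1−h1·(2M1+M2)/6=1/2
t_q=1/4 → seg 0, τ=1/4; S=2+-19/4·τ+0·τ²+7/4·τ³=215/256

  seg 0: a=2 b=-19/4 c=0 d=7/4
  seg 1: a=-1 b=1/2 c=21/4 d=-7/4
S(1/4) = 215/256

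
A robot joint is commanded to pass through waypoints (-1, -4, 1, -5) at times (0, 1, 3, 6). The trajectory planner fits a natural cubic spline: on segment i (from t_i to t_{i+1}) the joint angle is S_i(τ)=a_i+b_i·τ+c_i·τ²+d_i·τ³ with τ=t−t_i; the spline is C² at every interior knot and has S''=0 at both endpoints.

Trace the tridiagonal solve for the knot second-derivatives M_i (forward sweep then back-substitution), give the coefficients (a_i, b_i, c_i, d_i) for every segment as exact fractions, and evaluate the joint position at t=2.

  seg 0: a=-1 b=-29/7 c=0 d=8/7
  seg 1: a=-4 b=-5/7 c=24/7 d=-51/56
  seg 2: a=1 b=29/14 c=-57/28 d=19/84
S(2) = -123/56

Δ: Δ0=-3, Δ1=5/2, Δ2=-2
row 1: diag=6, rhs=33; c'=1/3, d'=11/2
row 2: denom=10−2·1/3=28/3; d'=(-27−2·11/2)/(28/3)=-57/14
back: M2=-57/14
back: M1=11/2−1/3·-57/14=48/7
M: M0=0, M1=48/7, M2=-57/14, M3=0
seg 0: a=-1, c=M0/2=0, d=(M1−M0)/(6·1)=8/7, b=Δ0−h0·(2M0+M1)/6=-29/7
seg 1: a=-4, c=M1/2=24/7, d=(M2−M1)/(6·2)=-51/56, b=Δ1−h1·(2M1+M2)/6=-5/7
seg 2: a=1, c=M2/2=-57/28, d=(M3−M2)/(6·3)=19/84, b=Δ2−h2·(2M2+M3)/6=29/14
t_q=2 → seg 1, τ=1; S=-4+-5/7·τ+24/7·τ²+-51/56·τ³=-123/56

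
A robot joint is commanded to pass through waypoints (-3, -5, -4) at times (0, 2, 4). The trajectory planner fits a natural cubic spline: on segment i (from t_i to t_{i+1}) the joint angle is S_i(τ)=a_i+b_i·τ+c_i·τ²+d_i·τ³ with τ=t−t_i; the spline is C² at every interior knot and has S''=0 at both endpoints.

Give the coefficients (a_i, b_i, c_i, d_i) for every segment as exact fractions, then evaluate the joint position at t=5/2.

Δ: Δ0=-1, Δ1=1/2
row 1: diag=8, rhs=9; c'=1/4, d'=9/8
back: M1=9/8
M: M0=0, M1=9/8, M2=0
seg 0: a=-3, c=M0/2=0, d=(M1−M0)/(6·2)=3/32, b=Δ0−h0·(2M0+M1)/6=-11/8
seg 1: a=-5, c=M1/2=9/16, d=(M2−M1)/(6·2)=-3/32, b=Δ1−h1·(2M1+M2)/6=-1/4
t_q=5/2 → seg 1, τ=1/2; S=-5+-1/4·τ+9/16·τ²+-3/32·τ³=-1279/256

  seg 0: a=-3 b=-11/8 c=0 d=3/32
  seg 1: a=-5 b=-1/4 c=9/16 d=-3/32
S(5/2) = -1279/256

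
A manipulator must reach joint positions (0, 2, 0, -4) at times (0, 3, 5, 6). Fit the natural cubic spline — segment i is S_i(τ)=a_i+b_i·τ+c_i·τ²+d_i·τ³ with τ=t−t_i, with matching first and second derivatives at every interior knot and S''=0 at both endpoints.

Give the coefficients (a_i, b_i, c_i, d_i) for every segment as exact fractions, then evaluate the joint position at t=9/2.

  seg 0: a=0 b=37/42 c=0 d=-1/42
  seg 1: a=2 b=5/21 c=-3/14 d=-17/84
  seg 2: a=0 b=-64/21 c=-10/7 d=10/21
S(9/2) = 267/224

Δ: Δ0=2/3, Δ1=-1, Δ2=-4
row 1: diag=10, rhs=-10; c'=1/5, d'=-1
row 2: denom=6−2·1/5=28/5; d'=(-18−2·-1)/(28/5)=-20/7
back: M2=-20/7
back: M1=-1−1/5·-20/7=-3/7
M: M0=0, M1=-3/7, M2=-20/7, M3=0
seg 0: a=0, c=M0/2=0, d=(M1−M0)/(6·3)=-1/42, b=Δ0−h0·(2M0+M1)/6=37/42
seg 1: a=2, c=M1/2=-3/14, d=(M2−M1)/(6·2)=-17/84, b=Δ1−h1·(2M1+M2)/6=5/21
seg 2: a=0, c=M2/2=-10/7, d=(M3−M2)/(6·1)=10/21, b=Δ2−h2·(2M2+M3)/6=-64/21
t_q=9/2 → seg 1, τ=3/2; S=2+5/21·τ+-3/14·τ²+-17/84·τ³=267/224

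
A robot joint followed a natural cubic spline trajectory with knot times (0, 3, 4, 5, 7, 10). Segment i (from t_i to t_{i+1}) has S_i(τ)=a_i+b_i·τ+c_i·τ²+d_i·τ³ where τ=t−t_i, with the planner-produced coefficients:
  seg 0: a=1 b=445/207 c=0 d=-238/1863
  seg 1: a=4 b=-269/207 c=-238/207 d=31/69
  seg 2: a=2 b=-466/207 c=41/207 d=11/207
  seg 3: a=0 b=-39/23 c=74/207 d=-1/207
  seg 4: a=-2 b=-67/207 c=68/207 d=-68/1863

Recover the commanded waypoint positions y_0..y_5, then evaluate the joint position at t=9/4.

y_0=1 y_1=4 y_2=2 y_3=0 y_4=-2 y_5=-1
S(9/4) = 3225/736

y_0 = S_0(0) = a_0 = 1
y_1 = S_1(0) = a_1 = 4
y_2 = S_2(0) = a_2 = 2
y_3 = S_3(0) = a_3 = 0
y_4 = S_4(0) = a_4 = -2
y_5 = S_4(3) = -1
t_q=9/4 is in segment 0 (τ=9/4); S_0(τ)=3225/736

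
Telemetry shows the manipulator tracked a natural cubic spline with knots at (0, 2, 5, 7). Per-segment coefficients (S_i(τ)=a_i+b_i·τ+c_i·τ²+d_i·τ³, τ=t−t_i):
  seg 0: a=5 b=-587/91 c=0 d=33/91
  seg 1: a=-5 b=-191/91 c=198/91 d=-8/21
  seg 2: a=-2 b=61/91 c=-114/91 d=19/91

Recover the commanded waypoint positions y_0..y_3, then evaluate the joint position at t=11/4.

y_0 = S_0(0) = a_0 = 5
y_1 = S_1(0) = a_1 = -5
y_2 = S_2(0) = a_2 = -2
y_3 = S_2(2) = -4
t_q=11/4 is in segment 1 (τ=3/4); S_1(τ)=-1003/182

y_0=5 y_1=-5 y_2=-2 y_3=-4
S(11/4) = -1003/182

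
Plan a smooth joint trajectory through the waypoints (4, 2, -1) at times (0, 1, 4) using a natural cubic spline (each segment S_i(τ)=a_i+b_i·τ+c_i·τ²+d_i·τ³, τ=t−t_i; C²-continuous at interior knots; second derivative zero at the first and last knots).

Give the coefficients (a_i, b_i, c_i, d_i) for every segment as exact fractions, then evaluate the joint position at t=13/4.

  seg 0: a=4 b=-17/8 c=0 d=1/8
  seg 1: a=2 b=-7/4 c=3/8 d=-1/24
S(13/4) = -263/512

Δ: Δ0=-2, Δ1=-1
row 1: diag=8, rhs=6; c'=3/8, d'=3/4
back: M1=3/4
M: M0=0, M1=3/4, M2=0
seg 0: a=4, c=M0/2=0, d=(M1−M0)/(6·1)=1/8, b=Δ0−h0·(2M0+M1)/6=-17/8
seg 1: a=2, c=M1/2=3/8, d=(M2−M1)/(6·3)=-1/24, b=Δ1−h1·(2M1+M2)/6=-7/4
t_q=13/4 → seg 1, τ=9/4; S=2+-7/4·τ+3/8·τ²+-1/24·τ³=-263/512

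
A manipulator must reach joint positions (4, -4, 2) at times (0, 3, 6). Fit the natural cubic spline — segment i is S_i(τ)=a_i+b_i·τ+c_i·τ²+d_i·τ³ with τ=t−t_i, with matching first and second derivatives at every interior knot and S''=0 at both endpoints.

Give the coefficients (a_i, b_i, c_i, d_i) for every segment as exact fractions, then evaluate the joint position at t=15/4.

  seg 0: a=4 b=-23/6 c=0 d=7/54
  seg 1: a=-4 b=-1/3 c=7/6 d=-7/54
S(15/4) = -467/128

Δ: Δ0=-8/3, Δ1=2
row 1: diag=12, rhs=28; c'=1/4, d'=7/3
back: M1=7/3
M: M0=0, M1=7/3, M2=0
seg 0: a=4, c=M0/2=0, d=(M1−M0)/(6·3)=7/54, b=Δ0−h0·(2M0+M1)/6=-23/6
seg 1: a=-4, c=M1/2=7/6, d=(M2−M1)/(6·3)=-7/54, b=Δ1−h1·(2M1+M2)/6=-1/3
t_q=15/4 → seg 1, τ=3/4; S=-4+-1/3·τ+7/6·τ²+-7/54·τ³=-467/128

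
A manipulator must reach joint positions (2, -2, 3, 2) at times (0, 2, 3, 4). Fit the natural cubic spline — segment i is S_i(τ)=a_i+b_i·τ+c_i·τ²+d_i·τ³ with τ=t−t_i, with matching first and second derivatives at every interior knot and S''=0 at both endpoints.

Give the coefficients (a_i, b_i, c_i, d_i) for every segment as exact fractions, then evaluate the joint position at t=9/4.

Δ: Δ0=-2, Δ1=5, Δ2=-1
row 1: diag=6, rhs=42; c'=1/6, d'=7
row 2: denom=4−1·1/6=23/6; d'=(-36−1·7)/(23/6)=-258/23
back: M2=-258/23
back: M1=7−1/6·-258/23=204/23
M: M0=0, M1=204/23, M2=-258/23, M3=0
seg 0: a=2, c=M0/2=0, d=(M1−M0)/(6·2)=17/23, b=Δ0−h0·(2M0+M1)/6=-114/23
seg 1: a=-2, c=M1/2=102/23, d=(M2−M1)/(6·1)=-77/23, b=Δ1−h1·(2M1+M2)/6=90/23
seg 2: a=3, c=M2/2=-129/23, d=(M3−M2)/(6·1)=43/23, b=Δ2−h2·(2M2+M3)/6=63/23
t_q=9/4 → seg 1, τ=1/4; S=-2+90/23·τ+102/23·τ²+-77/23·τ³=-51/64

  seg 0: a=2 b=-114/23 c=0 d=17/23
  seg 1: a=-2 b=90/23 c=102/23 d=-77/23
  seg 2: a=3 b=63/23 c=-129/23 d=43/23
S(9/4) = -51/64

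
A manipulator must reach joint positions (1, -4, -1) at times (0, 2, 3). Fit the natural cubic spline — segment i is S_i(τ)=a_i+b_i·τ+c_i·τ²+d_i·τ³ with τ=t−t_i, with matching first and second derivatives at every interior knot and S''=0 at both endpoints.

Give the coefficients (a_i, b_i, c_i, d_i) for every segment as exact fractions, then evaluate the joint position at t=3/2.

Δ: Δ0=-5/2, Δ1=3
row 1: diag=6, rhs=33; c'=1/6, d'=11/2
back: M1=11/2
M: M0=0, M1=11/2, M2=0
seg 0: a=1, c=M0/2=0, d=(M1−M0)/(6·2)=11/24, b=Δ0−h0·(2M0+M1)/6=-13/3
seg 1: a=-4, c=M1/2=11/4, d=(M2−M1)/(6·1)=-11/12, b=Δ1−h1·(2M1+M2)/6=7/6
t_q=3/2 → seg 0, τ=3/2; S=1+-13/3·τ+0·τ²+11/24·τ³=-253/64

  seg 0: a=1 b=-13/3 c=0 d=11/24
  seg 1: a=-4 b=7/6 c=11/4 d=-11/12
S(3/2) = -253/64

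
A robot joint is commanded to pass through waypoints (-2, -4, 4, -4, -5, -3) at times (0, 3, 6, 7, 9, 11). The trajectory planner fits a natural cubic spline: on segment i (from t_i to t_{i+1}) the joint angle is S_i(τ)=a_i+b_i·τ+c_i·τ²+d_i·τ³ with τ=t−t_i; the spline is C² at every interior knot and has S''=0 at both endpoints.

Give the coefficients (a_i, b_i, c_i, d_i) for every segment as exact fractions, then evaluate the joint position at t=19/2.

Δ: Δ0=-2/3, Δ1=8/3, Δ2=-8, Δ3=-1/2, Δ4=1
row 1: diag=12, rhs=20; c'=1/4, d'=5/3
row 2: denom=8−3·1/4=29/4; d'=(-64−3·5/3)/(29/4)=-276/29
row 3: denom=6−1·4/29=170/29; d'=(45−1·-276/29)/(170/29)=93/10
row 4: denom=8−2·29/85=622/85; d'=(9−2·93/10)/(622/85)=-408/311
back: M4=-408/311
back: M3=93/10−29/85·-408/311=6063/622
back: M2=-276/29−4/29·6063/622=-3378/311
back: M1=5/3−1/4·-3378/311=8177/1866
M: M0=0, M1=8177/1866, M2=-3378/311, M3=6063/622, M4=-408/311, M5=0
seg 0: a=-2, c=M0/2=0, d=(M1−M0)/(6·3)=8177/33588, b=Δ0−h0·(2M0+M1)/6=-3555/1244
seg 1: a=-4, c=M1/2=8177/3732, d=(M2−M1)/(6·3)=-28445/33588, b=Δ1−h1·(2M1+M2)/6=2311/622
seg 2: a=4, c=M2/2=-1689/311, d=(M3−M2)/(6·1)=4273/1244, b=Δ2−h2·(2M2+M3)/6=-7469/1244
seg 3: a=-4, c=M3/2=6063/1244, d=(M4−M3)/(6·2)=-2293/2488, b=Δ3−h3·(2M3+M4)/6=-4081/622
seg 4: a=-5, c=M4/2=-204/311, d=(M5−M4)/(6·2)=34/311, b=Δ4−h4·(2M4+M5)/6=583/311
t_q=19/2 → seg 4, τ=1/2; S=-5+583/311·τ+-204/311·τ²+34/311·τ³=-5241/1244

  seg 0: a=-2 b=-3555/1244 c=0 d=8177/33588
  seg 1: a=-4 b=2311/622 c=8177/3732 d=-28445/33588
  seg 2: a=4 b=-7469/1244 c=-1689/311 d=4273/1244
  seg 3: a=-4 b=-4081/622 c=6063/1244 d=-2293/2488
  seg 4: a=-5 b=583/311 c=-204/311 d=34/311
S(19/2) = -5241/1244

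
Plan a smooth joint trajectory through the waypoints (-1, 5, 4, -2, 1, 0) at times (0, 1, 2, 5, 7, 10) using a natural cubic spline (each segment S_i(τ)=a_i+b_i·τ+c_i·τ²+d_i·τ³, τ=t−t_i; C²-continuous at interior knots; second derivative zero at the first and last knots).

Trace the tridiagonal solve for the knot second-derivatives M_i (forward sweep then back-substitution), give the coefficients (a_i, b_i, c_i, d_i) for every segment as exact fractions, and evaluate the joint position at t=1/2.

Δ: Δ0=6, Δ1=-1, Δ2=-2, Δ3=3/2, Δ4=-1/3
row 1: diag=4, rhs=-42; c'=1/4, d'=-21/2
row 2: denom=8−1·1/4=31/4; d'=(-6−1·-21/2)/(31/4)=18/31
row 3: denom=10−3·12/31=274/31; d'=(21−3·18/31)/(274/31)=597/274
row 4: denom=10−2·31/137=1308/137; d'=(-11−2·597/274)/(1308/137)=-526/327
back: M4=-526/327
back: M3=597/274−31/137·-526/327=1663/654
back: M2=18/31−12/31·1663/654=-44/109
back: M1=-21/2−1/4·-44/109=-2267/218
M: M0=0, M1=-2267/218, M2=-44/109, M3=1663/654, M4=-526/327, M5=0
seg 0: a=-1, c=M0/2=0, d=(M1−M0)/(6·1)=-2267/1308, b=Δ0−h0·(2M0+M1)/6=10115/1308
seg 1: a=5, c=M1/2=-2267/436, d=(M2−M1)/(6·1)=2179/1308, b=Δ1−h1·(2M1+M2)/6=1657/654
seg 2: a=4, c=M2/2=-22/109, d=(M3−M2)/(6·3)=1927/11772, b=Δ2−h2·(2M2+M3)/6=-3751/1308
seg 3: a=-2, c=M3/2=1663/1308, d=(M4−M3)/(6·2)=-905/2616, b=Δ3−h3·(2M3+M4)/6=223/654
seg 4: a=1, c=M4/2=-263/327, d=(M5−M4)/(6·3)=263/2943, b=Δ4−h4·(2M4+M5)/6=139/109
t_q=1/2 → seg 0, τ=1/2; S=-1+10115/1308·τ+0·τ²+-2267/1308·τ³=9243/3488

  seg 0: a=-1 b=10115/1308 c=0 d=-2267/1308
  seg 1: a=5 b=1657/654 c=-2267/436 d=2179/1308
  seg 2: a=4 b=-3751/1308 c=-22/109 d=1927/11772
  seg 3: a=-2 b=223/654 c=1663/1308 d=-905/2616
  seg 4: a=1 b=139/109 c=-263/327 d=263/2943
S(1/2) = 9243/3488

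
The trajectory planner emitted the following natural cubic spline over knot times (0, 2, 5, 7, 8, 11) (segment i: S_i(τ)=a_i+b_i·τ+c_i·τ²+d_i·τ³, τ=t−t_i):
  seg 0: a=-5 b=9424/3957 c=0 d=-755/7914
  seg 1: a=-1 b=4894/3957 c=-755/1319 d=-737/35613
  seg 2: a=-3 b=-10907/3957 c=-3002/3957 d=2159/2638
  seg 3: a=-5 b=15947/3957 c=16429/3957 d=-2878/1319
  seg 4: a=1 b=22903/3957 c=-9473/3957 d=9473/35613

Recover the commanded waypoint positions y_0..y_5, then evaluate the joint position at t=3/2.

y_0=-5 y_1=-1 y_2=-3 y_3=-5 y_4=1 y_5=4
S(3/2) = -36923/21104

y_0 = S_0(0) = a_0 = -5
y_1 = S_1(0) = a_1 = -1
y_2 = S_2(0) = a_2 = -3
y_3 = S_3(0) = a_3 = -5
y_4 = S_4(0) = a_4 = 1
y_5 = S_4(3) = 4
t_q=3/2 is in segment 0 (τ=3/2); S_0(τ)=-36923/21104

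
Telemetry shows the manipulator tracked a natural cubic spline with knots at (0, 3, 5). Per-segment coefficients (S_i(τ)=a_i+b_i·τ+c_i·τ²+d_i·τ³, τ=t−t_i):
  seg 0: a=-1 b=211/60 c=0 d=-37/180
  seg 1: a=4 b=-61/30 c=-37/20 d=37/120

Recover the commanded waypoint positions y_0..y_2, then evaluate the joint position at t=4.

y_0 = S_0(0) = a_0 = -1
y_1 = S_1(0) = a_1 = 4
y_2 = S_1(2) = -5
t_q=4 is in segment 1 (τ=1); S_1(τ)=17/40

y_0=-1 y_1=4 y_2=-5
S(4) = 17/40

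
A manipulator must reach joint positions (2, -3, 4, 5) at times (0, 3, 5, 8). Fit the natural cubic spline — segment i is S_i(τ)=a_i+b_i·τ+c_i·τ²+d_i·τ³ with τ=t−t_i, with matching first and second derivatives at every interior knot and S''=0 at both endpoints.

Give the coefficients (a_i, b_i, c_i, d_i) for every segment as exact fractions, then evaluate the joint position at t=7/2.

  seg 0: a=2 b=-167/48 c=0 d=29/144
  seg 1: a=-3 b=47/24 c=29/16 d=-25/48
  seg 2: a=4 b=71/24 c=-21/16 d=7/48
S(7/2) = -209/128

Δ: Δ0=-5/3, Δ1=7/2, Δ2=1/3
row 1: diag=10, rhs=31; c'=1/5, d'=31/10
row 2: denom=10−2·1/5=48/5; d'=(-19−2·31/10)/(48/5)=-21/8
back: M2=-21/8
back: M1=31/10−1/5·-21/8=29/8
M: M0=0, M1=29/8, M2=-21/8, M3=0
seg 0: a=2, c=M0/2=0, d=(M1−M0)/(6·3)=29/144, b=Δ0−h0·(2M0+M1)/6=-167/48
seg 1: a=-3, c=M1/2=29/16, d=(M2−M1)/(6·2)=-25/48, b=Δ1−h1·(2M1+M2)/6=47/24
seg 2: a=4, c=M2/2=-21/16, d=(M3−M2)/(6·3)=7/48, b=Δ2−h2·(2M2+M3)/6=71/24
t_q=7/2 → seg 1, τ=1/2; S=-3+47/24·τ+29/16·τ²+-25/48·τ³=-209/128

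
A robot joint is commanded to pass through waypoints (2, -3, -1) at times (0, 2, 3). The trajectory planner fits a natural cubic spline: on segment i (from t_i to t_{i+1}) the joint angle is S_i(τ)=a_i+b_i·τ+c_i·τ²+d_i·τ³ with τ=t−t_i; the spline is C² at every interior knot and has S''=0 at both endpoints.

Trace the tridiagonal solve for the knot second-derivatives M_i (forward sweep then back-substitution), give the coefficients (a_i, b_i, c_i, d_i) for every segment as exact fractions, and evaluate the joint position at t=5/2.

Δ: Δ0=-5/2, Δ1=2
row 1: diag=6, rhs=27; c'=1/6, d'=9/2
back: M1=9/2
M: M0=0, M1=9/2, M2=0
seg 0: a=2, c=M0/2=0, d=(M1−M0)/(6·2)=3/8, b=Δ0−h0·(2M0+M1)/6=-4
seg 1: a=-3, c=M1/2=9/4, d=(M2−M1)/(6·1)=-3/4, b=Δ1−h1·(2M1+M2)/6=1/2
t_q=5/2 → seg 1, τ=1/2; S=-3+1/2·τ+9/4·τ²+-3/4·τ³=-73/32

  seg 0: a=2 b=-4 c=0 d=3/8
  seg 1: a=-3 b=1/2 c=9/4 d=-3/4
S(5/2) = -73/32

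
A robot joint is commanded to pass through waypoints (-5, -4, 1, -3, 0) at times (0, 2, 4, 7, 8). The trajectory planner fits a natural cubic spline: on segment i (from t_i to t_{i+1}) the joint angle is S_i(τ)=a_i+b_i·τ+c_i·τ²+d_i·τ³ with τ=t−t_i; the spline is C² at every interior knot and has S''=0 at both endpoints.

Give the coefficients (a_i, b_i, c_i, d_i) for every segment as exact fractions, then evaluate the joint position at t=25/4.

  seg 0: a=-5 b=-143/402 c=0 d=43/201
  seg 1: a=-4 b=889/402 c=86/67 d=-229/402
  seg 2: a=1 b=205/402 c=-143/67 d=611/1206
  seg 3: a=-3 b=278/201 c=325/134 d=-325/402
S(25/4) = -24757/8576

Δ: Δ0=1/2, Δ1=5/2, Δ2=-4/3, Δ3=3
row 1: diag=8, rhs=12; c'=1/4, d'=3/2
row 2: denom=10−2·1/4=19/2; d'=(-23−2·3/2)/(19/2)=-52/19
row 3: denom=8−3·6/19=134/19; d'=(26−3·-52/19)/(134/19)=325/67
back: M3=325/67
back: M2=-52/19−6/19·325/67=-286/67
back: M1=3/2−1/4·-286/67=172/67
M: M0=0, M1=172/67, M2=-286/67, M3=325/67, M4=0
seg 0: a=-5, c=M0/2=0, d=(M1−M0)/(6·2)=43/201, b=Δ0−h0·(2M0+M1)/6=-143/402
seg 1: a=-4, c=M1/2=86/67, d=(M2−M1)/(6·2)=-229/402, b=Δ1−h1·(2M1+M2)/6=889/402
seg 2: a=1, c=M2/2=-143/67, d=(M3−M2)/(6·3)=611/1206, b=Δ2−h2·(2M2+M3)/6=205/402
seg 3: a=-3, c=M3/2=325/134, d=(M4−M3)/(6·1)=-325/402, b=Δ3−h3·(2M3+M4)/6=278/201
t_q=25/4 → seg 2, τ=9/4; S=1+205/402·τ+-143/67·τ²+611/1206·τ³=-24757/8576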